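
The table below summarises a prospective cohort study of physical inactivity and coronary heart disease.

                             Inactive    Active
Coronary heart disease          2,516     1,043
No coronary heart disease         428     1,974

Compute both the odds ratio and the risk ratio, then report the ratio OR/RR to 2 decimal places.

Reading the table with exposure as columns: a = 2516 (Inactive, case), b = 428 (Inactive, non-case), c = 1043 (Active, case), d = 1974.
OR = (2516·1974)/(428·1043) = 4966584/446404 = 11.12576
Risk in exposed = 2516/2944 = 0.85462; risk in unexposed = 1043/3017 = 0.34571; RR = 2.47209
OR/RR = 11.12576 / 2.47209 = 4.50055
The outcome is not rare, so the OR lies further from 1 than the RR.

4.50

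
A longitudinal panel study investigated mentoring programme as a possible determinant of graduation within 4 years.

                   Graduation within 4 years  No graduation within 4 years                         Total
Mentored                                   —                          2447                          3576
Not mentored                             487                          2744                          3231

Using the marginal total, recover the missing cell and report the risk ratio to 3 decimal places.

The missing cell is in the exposed row: 3576 − 2447 = 1129.
So a = 1129, b = 2447, c = 487, d = 2744.
RR = [a/(a+b)] / [c/(c+d)] = (1129/3576) / (487/3231) = 0.31572/0.15073 = 2.09462

2.095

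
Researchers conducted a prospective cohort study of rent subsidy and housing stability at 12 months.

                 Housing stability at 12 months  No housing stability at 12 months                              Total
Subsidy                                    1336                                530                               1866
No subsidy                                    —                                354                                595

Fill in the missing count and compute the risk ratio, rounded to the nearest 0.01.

The missing cell is in the unexposed row: 595 − 354 = 241.
So a = 1336, b = 530, c = 241, d = 354.
RR = [a/(a+b)] / [c/(c+d)] = (1336/1866) / (241/595) = 0.71597/0.40504 = 1.76764

1.77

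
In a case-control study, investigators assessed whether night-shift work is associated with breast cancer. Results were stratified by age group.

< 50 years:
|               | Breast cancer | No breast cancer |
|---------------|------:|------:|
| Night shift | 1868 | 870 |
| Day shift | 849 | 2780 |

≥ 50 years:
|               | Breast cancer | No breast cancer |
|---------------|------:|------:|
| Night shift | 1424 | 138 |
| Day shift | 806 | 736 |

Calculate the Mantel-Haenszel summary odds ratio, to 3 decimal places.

OR_MH = Σ(aᵢdᵢ/nᵢ) / Σ(bᵢcᵢ/nᵢ), where nᵢ is the stratum total.
Stratum 1 (< 50 years): n = 6367; a·d/n = 1868·2780/6367 = 815.6180; b·c/n = 870·849/6367 = 116.0091
Stratum 2 (≥ 50 years): n = 3104; a·d/n = 1424·736/3104 = 337.6495; b·c/n = 138·806/3104 = 35.8338
OR_MH = (815.6180 + 337.6495) / (116.0091 + 35.8338) = 1153.2675 / 151.8429 = 7.59514

7.595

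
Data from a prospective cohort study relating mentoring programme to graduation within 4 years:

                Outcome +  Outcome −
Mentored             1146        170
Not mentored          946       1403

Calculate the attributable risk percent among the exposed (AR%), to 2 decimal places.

Cells: a = 1146, b = 170, c = 946, d = 1403.
Risk in exposed = 1146/1316 = 0.87082; risk in unexposed = 946/2349 = 0.40272.
RR = 0.87082/0.40272 = 2.16232
AR% = (RR − 1)/RR × 100 = (2.16232 − 1)/2.16232 × 100 = 53.7534%

53.75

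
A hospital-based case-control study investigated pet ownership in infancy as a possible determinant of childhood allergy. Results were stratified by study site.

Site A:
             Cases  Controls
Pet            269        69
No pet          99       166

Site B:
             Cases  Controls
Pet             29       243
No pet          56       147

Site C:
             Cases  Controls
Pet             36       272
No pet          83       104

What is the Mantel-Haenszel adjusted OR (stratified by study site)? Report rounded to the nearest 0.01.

1.06

OR_MH = Σ(aᵢdᵢ/nᵢ) / Σ(bᵢcᵢ/nᵢ), where nᵢ is the stratum total.
Stratum 1 (Site A): n = 603; a·d/n = 269·166/603 = 74.0531; b·c/n = 69·99/603 = 11.3284
Stratum 2 (Site B): n = 475; a·d/n = 29·147/475 = 8.9747; b·c/n = 243·56/475 = 28.6484
Stratum 3 (Site C): n = 495; a·d/n = 36·104/495 = 7.5636; b·c/n = 272·83/495 = 45.6081
OR_MH = (74.0531 + 8.9747 + 7.5636) / (11.3284 + 28.6484 + 45.6081) = 90.5914 / 85.5849 = 1.05850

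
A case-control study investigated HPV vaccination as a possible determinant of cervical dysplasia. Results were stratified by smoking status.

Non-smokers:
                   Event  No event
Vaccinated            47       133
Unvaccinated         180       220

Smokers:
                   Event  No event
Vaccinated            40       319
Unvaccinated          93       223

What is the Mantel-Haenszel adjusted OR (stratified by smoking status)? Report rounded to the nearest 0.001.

0.364

OR_MH = Σ(aᵢdᵢ/nᵢ) / Σ(bᵢcᵢ/nᵢ), where nᵢ is the stratum total.
Stratum 1 (Non-smokers): n = 580; a·d/n = 47·220/580 = 17.8276; b·c/n = 133·180/580 = 41.2759
Stratum 2 (Smokers): n = 675; a·d/n = 40·223/675 = 13.2148; b·c/n = 319·93/675 = 43.9511
OR_MH = (17.8276 + 13.2148) / (41.2759 + 43.9511) = 31.0424 / 85.2270 = 0.36423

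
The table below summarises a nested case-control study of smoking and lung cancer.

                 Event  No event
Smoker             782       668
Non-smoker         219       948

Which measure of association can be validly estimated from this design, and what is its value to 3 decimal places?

5.068

Cells: a = 782, b = 668, c = 219, d = 948.
This is a nested case-control study: participants were sampled on outcome status, so risks in the source population cannot be estimated directly — relative risk is not valid here. The odds ratio is the appropriate measure.
OR = (a·d)/(b·c) = (782 × 948) / (668 × 219) = 741336 / 146292 = 5.06751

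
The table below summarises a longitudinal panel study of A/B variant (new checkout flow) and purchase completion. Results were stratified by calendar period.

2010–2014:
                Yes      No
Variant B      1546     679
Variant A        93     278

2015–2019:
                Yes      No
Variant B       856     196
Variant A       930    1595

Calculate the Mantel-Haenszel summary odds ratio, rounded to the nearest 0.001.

OR_MH = Σ(aᵢdᵢ/nᵢ) / Σ(bᵢcᵢ/nᵢ), where nᵢ is the stratum total.
Stratum 1 (2010–2014): n = 2596; a·d/n = 1546·278/2596 = 165.5578; b·c/n = 679·93/2596 = 24.3247
Stratum 2 (2015–2019): n = 3577; a·d/n = 856·1595/3577 = 381.6942; b·c/n = 196·930/3577 = 50.9589
OR_MH = (165.5578 + 381.6942) / (24.3247 + 50.9589) = 547.2519 / 75.2836 = 7.26920

7.269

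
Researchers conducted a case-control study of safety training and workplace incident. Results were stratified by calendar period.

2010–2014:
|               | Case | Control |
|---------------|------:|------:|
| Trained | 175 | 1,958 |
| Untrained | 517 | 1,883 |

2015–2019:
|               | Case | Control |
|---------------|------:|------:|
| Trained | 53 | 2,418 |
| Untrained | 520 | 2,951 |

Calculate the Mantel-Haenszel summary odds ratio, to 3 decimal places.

0.228

OR_MH = Σ(aᵢdᵢ/nᵢ) / Σ(bᵢcᵢ/nᵢ), where nᵢ is the stratum total.
Stratum 1 (2010–2014): n = 4533; a·d/n = 175·1883/4533 = 72.6947; b·c/n = 1958·517/4533 = 223.3148
Stratum 2 (2015–2019): n = 5942; a·d/n = 53·2951/5942 = 26.3216; b·c/n = 2418·520/5942 = 211.6055
OR_MH = (72.6947 + 26.3216) / (223.3148 + 211.6055) = 99.0163 / 434.9203 = 0.22767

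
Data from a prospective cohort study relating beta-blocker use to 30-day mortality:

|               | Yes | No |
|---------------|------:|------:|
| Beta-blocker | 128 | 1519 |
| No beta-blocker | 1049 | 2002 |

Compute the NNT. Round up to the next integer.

Risk in treated group = 128/1647 = 0.07772; risk in control = 1049/3051 = 0.34382.
Absolute risk reduction = 0.34382 − 0.07772 = 0.26610
NNT = 1 / ARR = 1 / 0.26610 = 3.758 → round up → 4

4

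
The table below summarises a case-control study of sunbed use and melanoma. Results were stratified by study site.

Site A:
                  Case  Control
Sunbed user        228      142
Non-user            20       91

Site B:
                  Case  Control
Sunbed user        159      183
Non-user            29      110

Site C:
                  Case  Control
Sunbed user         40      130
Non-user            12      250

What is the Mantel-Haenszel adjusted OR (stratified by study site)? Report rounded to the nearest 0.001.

4.995

OR_MH = Σ(aᵢdᵢ/nᵢ) / Σ(bᵢcᵢ/nᵢ), where nᵢ is the stratum total.
Stratum 1 (Site A): n = 481; a·d/n = 228·91/481 = 43.1351; b·c/n = 142·20/481 = 5.9044
Stratum 2 (Site B): n = 481; a·d/n = 159·110/481 = 36.3617; b·c/n = 183·29/481 = 11.0333
Stratum 3 (Site C): n = 432; a·d/n = 40·250/432 = 23.1481; b·c/n = 130·12/432 = 3.6111
OR_MH = (43.1351 + 36.3617 + 23.1481) / (5.9044 + 11.0333 + 3.6111) = 102.6450 / 20.5487 = 4.99520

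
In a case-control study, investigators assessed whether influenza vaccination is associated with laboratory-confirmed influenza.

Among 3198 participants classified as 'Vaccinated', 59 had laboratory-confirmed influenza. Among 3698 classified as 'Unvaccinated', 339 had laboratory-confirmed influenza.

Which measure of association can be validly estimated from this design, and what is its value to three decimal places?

From the description: a = 59, b = 3139, c = 339, d = 3359.
This is a case-control study: participants were sampled on outcome status, so risks in the source population cannot be estimated directly — relative risk is not valid here. The odds ratio is the appropriate measure.
OR = (a·d)/(b·c) = (59 × 3359) / (3139 × 339) = 198181 / 1064121 = 0.18624

0.186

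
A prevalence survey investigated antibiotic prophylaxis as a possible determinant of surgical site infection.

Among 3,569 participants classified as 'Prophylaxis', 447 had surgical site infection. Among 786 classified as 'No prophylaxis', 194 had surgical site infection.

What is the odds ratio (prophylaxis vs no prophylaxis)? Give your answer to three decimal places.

0.437

From the description: a = 447, b = 3122, c = 194, d = 592.
OR = (a·d)/(b·c) = (447 × 592) / (3122 × 194) = 264624 / 605668 = 0.43691
Exposure is associated with lower odds of surgical site infection (OR = 0.44 < 1).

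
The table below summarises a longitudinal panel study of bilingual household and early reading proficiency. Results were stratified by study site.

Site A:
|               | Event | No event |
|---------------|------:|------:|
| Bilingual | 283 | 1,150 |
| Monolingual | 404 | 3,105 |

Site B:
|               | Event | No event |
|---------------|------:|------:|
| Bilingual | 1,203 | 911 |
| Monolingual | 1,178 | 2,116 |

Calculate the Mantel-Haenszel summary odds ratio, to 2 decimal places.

OR_MH = Σ(aᵢdᵢ/nᵢ) / Σ(bᵢcᵢ/nᵢ), where nᵢ is the stratum total.
Stratum 1 (Site A): n = 4942; a·d/n = 283·3105/4942 = 177.8055; b·c/n = 1150·404/4942 = 94.0105
Stratum 2 (Site B): n = 5408; a·d/n = 1203·2116/5408 = 470.7004; b·c/n = 911·1178/5408 = 198.4390
OR_MH = (177.8055 + 470.7004) / (94.0105 + 198.4390) = 648.5060 / 292.4495 = 2.21750

2.22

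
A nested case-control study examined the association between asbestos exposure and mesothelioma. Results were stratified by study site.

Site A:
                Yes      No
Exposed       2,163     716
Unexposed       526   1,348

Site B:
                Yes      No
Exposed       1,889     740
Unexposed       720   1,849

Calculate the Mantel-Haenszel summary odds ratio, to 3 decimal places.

OR_MH = Σ(aᵢdᵢ/nᵢ) / Σ(bᵢcᵢ/nᵢ), where nᵢ is the stratum total.
Stratum 1 (Site A): n = 4753; a·d/n = 2163·1348/4753 = 613.4492; b·c/n = 716·526/4753 = 79.2375
Stratum 2 (Site B): n = 5198; a·d/n = 1889·1849/5198 = 671.9432; b·c/n = 740·720/5198 = 102.5010
OR_MH = (613.4492 + 671.9432) / (79.2375 + 102.5010) = 1285.3924 / 181.7385 = 7.07276

7.073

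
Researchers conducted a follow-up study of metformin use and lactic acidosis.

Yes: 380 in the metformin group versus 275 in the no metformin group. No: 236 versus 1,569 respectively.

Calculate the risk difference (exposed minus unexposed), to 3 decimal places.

From the description: a = 380, b = 236, c = 275, d = 1569.
Risk in exposed = 380/616 = 0.616883; risk in unexposed = 275/1844 = 0.149132.
Risk difference = 0.616883 − 0.149132 = 0.467751

0.468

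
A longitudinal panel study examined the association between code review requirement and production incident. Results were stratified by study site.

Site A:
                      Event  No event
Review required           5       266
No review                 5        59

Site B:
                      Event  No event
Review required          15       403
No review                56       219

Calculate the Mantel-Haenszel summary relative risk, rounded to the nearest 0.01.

0.18

RR_MH = Σ(aᵢ·n₀ᵢ/nᵢ) / Σ(cᵢ·n₁ᵢ/nᵢ), with n₁ᵢ = aᵢ+bᵢ (exposed), n₀ᵢ = cᵢ+dᵢ (unexposed), nᵢ = n₁ᵢ+n₀ᵢ.
Stratum 1 (Site A): n₁ = 271, n₀ = 64, n = 335; a·n₀/n = 5·64/335 = 0.9552; c·n₁/n = 5·271/335 = 4.0448
Stratum 2 (Site B): n₁ = 418, n₀ = 275, n = 693; a·n₀/n = 15·275/693 = 5.9524; c·n₁/n = 56·418/693 = 33.7778
RR_MH = (0.9552 + 5.9524) / (4.0448 + 33.7778) = 6.9076 / 37.8226 = 0.18263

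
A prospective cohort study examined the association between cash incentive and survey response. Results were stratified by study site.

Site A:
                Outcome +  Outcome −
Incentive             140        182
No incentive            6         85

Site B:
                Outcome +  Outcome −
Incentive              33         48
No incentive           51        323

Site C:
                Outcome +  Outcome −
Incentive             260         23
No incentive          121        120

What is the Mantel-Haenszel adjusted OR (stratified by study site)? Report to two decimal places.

OR_MH = Σ(aᵢdᵢ/nᵢ) / Σ(bᵢcᵢ/nᵢ), where nᵢ is the stratum total.
Stratum 1 (Site A): n = 413; a·d/n = 140·85/413 = 28.8136; b·c/n = 182·6/413 = 2.6441
Stratum 2 (Site B): n = 455; a·d/n = 33·323/455 = 23.4264; b·c/n = 48·51/455 = 5.3802
Stratum 3 (Site C): n = 524; a·d/n = 260·120/524 = 59.5420; b·c/n = 23·121/524 = 5.3111
OR_MH = (28.8136 + 23.4264 + 59.5420) / (2.6441 + 5.3802 + 5.3111) = 111.7819 / 13.3354 = 8.38237

8.38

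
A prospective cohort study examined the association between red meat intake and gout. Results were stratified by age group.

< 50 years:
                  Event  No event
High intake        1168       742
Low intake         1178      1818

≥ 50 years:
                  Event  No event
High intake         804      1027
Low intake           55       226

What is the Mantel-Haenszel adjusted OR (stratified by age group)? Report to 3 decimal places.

2.532

OR_MH = Σ(aᵢdᵢ/nᵢ) / Σ(bᵢcᵢ/nᵢ), where nᵢ is the stratum total.
Stratum 1 (< 50 years): n = 4906; a·d/n = 1168·1818/4906 = 432.8219; b·c/n = 742·1178/4906 = 178.1647
Stratum 2 (≥ 50 years): n = 2112; a·d/n = 804·226/2112 = 86.0341; b·c/n = 1027·55/2112 = 26.7448
OR_MH = (432.8219 + 86.0341) / (178.1647 + 26.7448) = 518.8559 / 204.9095 = 2.53212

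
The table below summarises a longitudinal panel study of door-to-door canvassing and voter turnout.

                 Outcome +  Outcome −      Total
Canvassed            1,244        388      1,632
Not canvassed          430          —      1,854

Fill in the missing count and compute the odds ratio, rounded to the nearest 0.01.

The missing cell is in the unexposed row: 1854 − 430 = 1424.
So a = 1244, b = 388, c = 430, d = 1424.
OR = (a·d)/(b·c) = (1244 × 1424) / (388 × 430) = 1771456 / 166840 = 10.61769

10.62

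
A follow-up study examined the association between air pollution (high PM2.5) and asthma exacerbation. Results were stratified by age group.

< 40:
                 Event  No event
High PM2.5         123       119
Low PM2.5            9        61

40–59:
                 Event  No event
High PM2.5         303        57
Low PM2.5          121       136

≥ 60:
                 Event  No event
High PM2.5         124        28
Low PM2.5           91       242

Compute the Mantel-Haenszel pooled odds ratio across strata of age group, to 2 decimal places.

OR_MH = Σ(aᵢdᵢ/nᵢ) / Σ(bᵢcᵢ/nᵢ), where nᵢ is the stratum total.
Stratum 1 (< 40): n = 312; a·d/n = 123·61/312 = 24.0481; b·c/n = 119·9/312 = 3.4327
Stratum 2 (40–59): n = 617; a·d/n = 303·136/617 = 66.7877; b·c/n = 57·121/617 = 11.1783
Stratum 3 (≥ 60): n = 485; a·d/n = 124·242/485 = 61.8722; b·c/n = 28·91/485 = 5.2536
OR_MH = (24.0481 + 66.7877 + 61.8722) / (3.4327 + 11.1783 + 5.2536) = 152.7079 / 19.8646 = 7.68745

7.69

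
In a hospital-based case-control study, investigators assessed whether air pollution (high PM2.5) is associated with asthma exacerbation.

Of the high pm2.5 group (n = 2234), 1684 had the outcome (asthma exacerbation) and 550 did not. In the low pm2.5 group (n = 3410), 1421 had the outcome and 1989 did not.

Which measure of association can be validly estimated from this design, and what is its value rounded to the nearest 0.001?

From the description: a = 1684, b = 550, c = 1421, d = 1989.
This is a hospital-based case-control study: participants were sampled on outcome status, so risks in the source population cannot be estimated directly — relative risk is not valid here. The odds ratio is the appropriate measure.
OR = (a·d)/(b·c) = (1684 × 1989) / (550 × 1421) = 3349476 / 781550 = 4.28568

4.286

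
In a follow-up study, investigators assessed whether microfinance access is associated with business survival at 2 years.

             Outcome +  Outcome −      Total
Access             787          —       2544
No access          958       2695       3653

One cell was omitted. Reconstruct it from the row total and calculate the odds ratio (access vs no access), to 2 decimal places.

The missing cell is in the exposed row: 2544 − 787 = 1757.
So a = 787, b = 1757, c = 958, d = 2695.
OR = (a·d)/(b·c) = (787 × 2695) / (1757 × 958) = 2120965 / 1683206 = 1.26007

1.26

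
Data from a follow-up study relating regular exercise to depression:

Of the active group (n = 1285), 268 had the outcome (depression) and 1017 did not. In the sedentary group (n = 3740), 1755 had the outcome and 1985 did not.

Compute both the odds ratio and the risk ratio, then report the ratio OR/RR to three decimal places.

From the description: a = 268, b = 1017, c = 1755, d = 1985.
OR = (268·1985)/(1017·1755) = 531980/1784835 = 0.29806
Risk in exposed = 268/1285 = 0.20856; risk in unexposed = 1755/3740 = 0.46925; RR = 0.44445
OR/RR = 0.29806 / 0.44445 = 0.67061
The outcome is not rare, so the OR lies further from 1 than the RR.

0.671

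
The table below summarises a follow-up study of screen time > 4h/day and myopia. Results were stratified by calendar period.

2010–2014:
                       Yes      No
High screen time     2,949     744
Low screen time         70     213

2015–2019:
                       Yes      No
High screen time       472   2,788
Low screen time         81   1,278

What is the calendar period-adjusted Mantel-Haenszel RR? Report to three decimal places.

2.854

RR_MH = Σ(aᵢ·n₀ᵢ/nᵢ) / Σ(cᵢ·n₁ᵢ/nᵢ), with n₁ᵢ = aᵢ+bᵢ (exposed), n₀ᵢ = cᵢ+dᵢ (unexposed), nᵢ = n₁ᵢ+n₀ᵢ.
Stratum 1 (2010–2014): n₁ = 3693, n₀ = 283, n = 3976; a·n₀/n = 2949·283/3976 = 209.9012; c·n₁/n = 70·3693/3976 = 65.0176
Stratum 2 (2015–2019): n₁ = 3260, n₀ = 1359, n = 4619; a·n₀/n = 472·1359/4619 = 138.8716; c·n₁/n = 81·3260/4619 = 57.1682
RR_MH = (209.9012 + 138.8716) / (65.0176 + 57.1682) = 348.7728 / 122.1858 = 2.85445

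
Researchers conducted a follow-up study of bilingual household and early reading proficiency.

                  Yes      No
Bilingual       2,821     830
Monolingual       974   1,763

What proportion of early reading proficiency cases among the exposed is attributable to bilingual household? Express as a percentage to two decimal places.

53.94

Cells: a = 2821, b = 830, c = 974, d = 1763.
Risk in exposed = 2821/3651 = 0.77267; risk in unexposed = 974/2737 = 0.35586.
RR = 0.77267/0.35586 = 2.17124
AR% = (RR − 1)/RR × 100 = (2.17124 − 1)/2.17124 × 100 = 53.9433%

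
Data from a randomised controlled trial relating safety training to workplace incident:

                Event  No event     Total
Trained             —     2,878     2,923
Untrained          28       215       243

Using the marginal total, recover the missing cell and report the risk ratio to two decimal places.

0.13

The missing cell is in the exposed row: 2923 − 2878 = 45.
So a = 45, b = 2878, c = 28, d = 215.
RR = [a/(a+b)] / [c/(c+d)] = (45/2923) / (28/243) = 0.01540/0.11523 = 0.13361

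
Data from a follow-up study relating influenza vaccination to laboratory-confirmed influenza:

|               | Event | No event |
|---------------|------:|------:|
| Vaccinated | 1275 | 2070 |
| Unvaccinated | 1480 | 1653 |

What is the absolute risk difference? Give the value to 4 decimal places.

-0.0912

Cells: a = 1275, b = 2070, c = 1480, d = 1653.
Risk in exposed = 1275/3345 = 0.381166; risk in unexposed = 1480/3133 = 0.472391.
Risk difference = 0.381166 − 0.472391 = -0.091225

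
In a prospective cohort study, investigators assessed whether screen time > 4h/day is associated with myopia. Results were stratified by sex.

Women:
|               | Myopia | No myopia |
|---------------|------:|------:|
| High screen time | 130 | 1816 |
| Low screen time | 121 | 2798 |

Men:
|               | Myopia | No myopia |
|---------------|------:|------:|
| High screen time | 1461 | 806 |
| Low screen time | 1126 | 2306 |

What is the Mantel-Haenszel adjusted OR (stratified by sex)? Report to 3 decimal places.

3.258

OR_MH = Σ(aᵢdᵢ/nᵢ) / Σ(bᵢcᵢ/nᵢ), where nᵢ is the stratum total.
Stratum 1 (Women): n = 4865; a·d/n = 130·2798/4865 = 74.7667; b·c/n = 1816·121/4865 = 45.1667
Stratum 2 (Men): n = 5699; a·d/n = 1461·2306/5699 = 591.1679; b·c/n = 806·1126/5699 = 159.2483
OR_MH = (74.7667 + 591.1679) / (45.1667 + 159.2483) = 665.9346 / 204.4150 = 3.25776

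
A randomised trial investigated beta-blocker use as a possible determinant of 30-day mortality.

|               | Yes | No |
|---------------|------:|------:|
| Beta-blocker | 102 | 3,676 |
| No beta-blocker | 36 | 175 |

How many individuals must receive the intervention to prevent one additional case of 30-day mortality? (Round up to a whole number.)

7

Risk in treated group = 102/3778 = 0.02700; risk in control = 36/211 = 0.17062.
Absolute risk reduction = 0.17062 − 0.02700 = 0.14362
NNT = 1 / ARR = 1 / 0.14362 = 6.963 → round up → 7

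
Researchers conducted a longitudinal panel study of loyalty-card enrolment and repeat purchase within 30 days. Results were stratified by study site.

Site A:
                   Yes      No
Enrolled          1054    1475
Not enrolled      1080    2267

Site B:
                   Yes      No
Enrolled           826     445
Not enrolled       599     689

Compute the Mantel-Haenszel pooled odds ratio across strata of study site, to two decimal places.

OR_MH = Σ(aᵢdᵢ/nᵢ) / Σ(bᵢcᵢ/nᵢ), where nᵢ is the stratum total.
Stratum 1 (Site A): n = 5876; a·d/n = 1054·2267/5876 = 406.6402; b·c/n = 1475·1080/5876 = 271.1028
Stratum 2 (Site B): n = 2559; a·d/n = 826·689/2559 = 222.3970; b·c/n = 445·599/2559 = 104.1637
OR_MH = (406.6402 + 222.3970) / (271.1028 + 104.1637) = 629.0373 / 375.2665 = 1.67624

1.68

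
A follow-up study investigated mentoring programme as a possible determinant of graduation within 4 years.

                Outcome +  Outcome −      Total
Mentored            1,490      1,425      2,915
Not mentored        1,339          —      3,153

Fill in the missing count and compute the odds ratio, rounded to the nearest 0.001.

The missing cell is in the unexposed row: 3153 − 1339 = 1814.
So a = 1490, b = 1425, c = 1339, d = 1814.
OR = (a·d)/(b·c) = (1490 × 1814) / (1425 × 1339) = 2702860 / 1908075 = 1.41654

1.417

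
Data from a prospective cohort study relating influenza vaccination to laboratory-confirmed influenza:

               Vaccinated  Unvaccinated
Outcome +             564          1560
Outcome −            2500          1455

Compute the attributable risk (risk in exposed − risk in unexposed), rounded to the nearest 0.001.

Reading the table with exposure as columns: a = 564 (Vaccinated, case), b = 2500 (Vaccinated, non-case), c = 1560 (Unvaccinated, case), d = 1455.
Risk in exposed = 564/3064 = 0.184073; risk in unexposed = 1560/3015 = 0.517413.
Risk difference = 0.184073 − 0.517413 = -0.333340

-0.333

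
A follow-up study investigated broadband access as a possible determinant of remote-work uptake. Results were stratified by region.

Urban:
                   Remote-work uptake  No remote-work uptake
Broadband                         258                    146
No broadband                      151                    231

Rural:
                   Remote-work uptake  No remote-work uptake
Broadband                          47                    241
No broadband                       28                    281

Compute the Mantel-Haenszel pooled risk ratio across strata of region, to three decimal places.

RR_MH = Σ(aᵢ·n₀ᵢ/nᵢ) / Σ(cᵢ·n₁ᵢ/nᵢ), with n₁ᵢ = aᵢ+bᵢ (exposed), n₀ᵢ = cᵢ+dᵢ (unexposed), nᵢ = n₁ᵢ+n₀ᵢ.
Stratum 1 (Urban): n₁ = 404, n₀ = 382, n = 786; a·n₀/n = 258·382/786 = 125.3893; c·n₁/n = 151·404/786 = 77.6132
Stratum 2 (Rural): n₁ = 288, n₀ = 309, n = 597; a·n₀/n = 47·309/597 = 24.3266; c·n₁/n = 28·288/597 = 13.5075
RR_MH = (125.3893 + 24.3266) / (77.6132 + 13.5075) = 149.7159 / 91.1208 = 1.64305

1.643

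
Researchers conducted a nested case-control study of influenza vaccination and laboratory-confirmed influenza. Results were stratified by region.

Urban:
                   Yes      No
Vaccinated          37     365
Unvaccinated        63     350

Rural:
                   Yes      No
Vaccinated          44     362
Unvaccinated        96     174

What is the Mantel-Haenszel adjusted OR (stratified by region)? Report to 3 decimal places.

0.342

OR_MH = Σ(aᵢdᵢ/nᵢ) / Σ(bᵢcᵢ/nᵢ), where nᵢ is the stratum total.
Stratum 1 (Urban): n = 815; a·d/n = 37·350/815 = 15.8896; b·c/n = 365·63/815 = 28.2147
Stratum 2 (Rural): n = 676; a·d/n = 44·174/676 = 11.3254; b·c/n = 362·96/676 = 51.4083
OR_MH = (15.8896 + 11.3254) / (28.2147 + 51.4083) = 27.2150 / 79.6230 = 0.34180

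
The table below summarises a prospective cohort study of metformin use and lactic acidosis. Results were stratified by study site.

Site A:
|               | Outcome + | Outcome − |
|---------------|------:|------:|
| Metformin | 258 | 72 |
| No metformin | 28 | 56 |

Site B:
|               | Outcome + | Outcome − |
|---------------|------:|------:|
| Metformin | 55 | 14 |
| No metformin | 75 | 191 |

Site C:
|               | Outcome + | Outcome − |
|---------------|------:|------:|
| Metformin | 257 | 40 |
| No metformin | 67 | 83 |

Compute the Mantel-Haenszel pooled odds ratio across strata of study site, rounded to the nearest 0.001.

8.142

OR_MH = Σ(aᵢdᵢ/nᵢ) / Σ(bᵢcᵢ/nᵢ), where nᵢ is the stratum total.
Stratum 1 (Site A): n = 414; a·d/n = 258·56/414 = 34.8986; b·c/n = 72·28/414 = 4.8696
Stratum 2 (Site B): n = 335; a·d/n = 55·191/335 = 31.3582; b·c/n = 14·75/335 = 3.1343
Stratum 3 (Site C): n = 447; a·d/n = 257·83/447 = 47.7204; b·c/n = 40·67/447 = 5.9955
OR_MH = (34.8986 + 31.3582 + 47.7204) / (4.8696 + 3.1343 + 5.9955) = 113.9771 / 13.9994 = 8.14156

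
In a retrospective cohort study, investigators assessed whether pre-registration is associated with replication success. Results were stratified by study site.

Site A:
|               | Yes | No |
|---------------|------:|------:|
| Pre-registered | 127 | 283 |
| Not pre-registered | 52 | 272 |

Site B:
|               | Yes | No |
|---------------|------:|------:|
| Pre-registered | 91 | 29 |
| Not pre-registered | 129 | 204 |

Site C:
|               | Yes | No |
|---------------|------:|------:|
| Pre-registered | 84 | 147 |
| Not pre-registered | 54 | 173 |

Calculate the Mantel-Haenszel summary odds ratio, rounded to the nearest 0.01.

OR_MH = Σ(aᵢdᵢ/nᵢ) / Σ(bᵢcᵢ/nᵢ), where nᵢ is the stratum total.
Stratum 1 (Site A): n = 734; a·d/n = 127·272/734 = 47.0627; b·c/n = 283·52/734 = 20.0490
Stratum 2 (Site B): n = 453; a·d/n = 91·204/453 = 40.9801; b·c/n = 29·129/453 = 8.2583
Stratum 3 (Site C): n = 458; a·d/n = 84·173/458 = 31.7293; b·c/n = 147·54/458 = 17.3319
OR_MH = (47.0627 + 40.9801 + 31.7293) / (20.0490 + 8.2583 + 17.3319) = 119.7721 / 45.6392 = 2.62432

2.62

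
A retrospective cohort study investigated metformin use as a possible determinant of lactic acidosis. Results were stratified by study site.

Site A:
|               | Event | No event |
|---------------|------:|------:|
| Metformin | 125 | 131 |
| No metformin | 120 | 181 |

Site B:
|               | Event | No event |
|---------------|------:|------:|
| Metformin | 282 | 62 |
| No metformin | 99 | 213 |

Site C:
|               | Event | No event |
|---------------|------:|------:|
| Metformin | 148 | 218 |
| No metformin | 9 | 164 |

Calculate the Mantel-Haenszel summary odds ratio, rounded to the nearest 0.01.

4.30

OR_MH = Σ(aᵢdᵢ/nᵢ) / Σ(bᵢcᵢ/nᵢ), where nᵢ is the stratum total.
Stratum 1 (Site A): n = 557; a·d/n = 125·181/557 = 40.6194; b·c/n = 131·120/557 = 28.2226
Stratum 2 (Site B): n = 656; a·d/n = 282·213/656 = 91.5640; b·c/n = 62·99/656 = 9.3567
Stratum 3 (Site C): n = 539; a·d/n = 148·164/539 = 45.0315; b·c/n = 218·9/539 = 3.6401
OR_MH = (40.6194 + 91.5640 + 45.0315) / (28.2226 + 9.3567 + 3.6401) = 177.2150 / 41.2194 = 4.29931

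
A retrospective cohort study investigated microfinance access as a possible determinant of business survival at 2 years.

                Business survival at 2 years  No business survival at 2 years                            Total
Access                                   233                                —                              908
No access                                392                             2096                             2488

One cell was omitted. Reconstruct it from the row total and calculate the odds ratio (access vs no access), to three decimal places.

The missing cell is in the exposed row: 908 − 233 = 675.
So a = 233, b = 675, c = 392, d = 2096.
OR = (a·d)/(b·c) = (233 × 2096) / (675 × 392) = 488368 / 264600 = 1.84568

1.846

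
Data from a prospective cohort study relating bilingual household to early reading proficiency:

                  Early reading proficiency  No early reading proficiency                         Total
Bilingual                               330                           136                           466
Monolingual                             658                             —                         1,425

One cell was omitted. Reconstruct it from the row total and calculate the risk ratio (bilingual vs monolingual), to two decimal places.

1.53

The missing cell is in the unexposed row: 1425 − 658 = 767.
So a = 330, b = 136, c = 658, d = 767.
RR = [a/(a+b)] / [c/(c+d)] = (330/466) / (658/1425) = 0.70815/0.46175 = 1.53362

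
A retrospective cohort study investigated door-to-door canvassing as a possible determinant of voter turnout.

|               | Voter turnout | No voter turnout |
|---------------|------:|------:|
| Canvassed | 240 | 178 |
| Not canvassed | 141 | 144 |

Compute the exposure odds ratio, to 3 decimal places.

1.377

Cells: a = 240, b = 178, c = 141, d = 144.
OR = (a·d)/(b·c) = (240 × 144) / (178 × 141) = 34560 / 25098 = 1.37700
The odds of voter turnout are about 1.38 times as high in the canvassed group.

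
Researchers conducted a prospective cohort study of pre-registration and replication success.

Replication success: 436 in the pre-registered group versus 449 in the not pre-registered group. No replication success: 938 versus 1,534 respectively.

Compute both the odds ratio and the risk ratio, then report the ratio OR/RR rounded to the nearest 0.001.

1.133

From the description: a = 436, b = 938, c = 449, d = 1534.
OR = (436·1534)/(938·449) = 668824/421162 = 1.58804
Risk in exposed = 436/1374 = 0.31732; risk in unexposed = 449/1983 = 0.22642; RR = 1.40145
OR/RR = 1.58804 / 1.40145 = 1.13315
The outcome is not rare, so the OR lies further from 1 than the RR.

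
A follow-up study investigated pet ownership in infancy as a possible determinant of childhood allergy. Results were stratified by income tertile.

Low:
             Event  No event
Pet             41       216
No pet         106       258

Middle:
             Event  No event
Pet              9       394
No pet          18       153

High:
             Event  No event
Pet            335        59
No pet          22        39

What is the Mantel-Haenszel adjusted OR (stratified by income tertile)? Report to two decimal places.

0.92

OR_MH = Σ(aᵢdᵢ/nᵢ) / Σ(bᵢcᵢ/nᵢ), where nᵢ is the stratum total.
Stratum 1 (Low): n = 621; a·d/n = 41·258/621 = 17.0338; b·c/n = 216·106/621 = 36.8696
Stratum 2 (Middle): n = 574; a·d/n = 9·153/574 = 2.3990; b·c/n = 394·18/574 = 12.3554
Stratum 3 (High): n = 455; a·d/n = 335·39/455 = 28.7143; b·c/n = 59·22/455 = 2.8527
OR_MH = (17.0338 + 2.3990 + 28.7143) / (36.8696 + 12.3554 + 2.8527) = 48.1471 / 52.0777 = 0.92452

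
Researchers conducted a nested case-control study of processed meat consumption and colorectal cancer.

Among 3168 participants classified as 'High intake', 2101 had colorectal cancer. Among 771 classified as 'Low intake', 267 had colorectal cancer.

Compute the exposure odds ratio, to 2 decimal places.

From the description: a = 2101, b = 1067, c = 267, d = 504.
OR = (a·d)/(b·c) = (2101 × 504) / (1067 × 267) = 1058904 / 284889 = 3.71690
The odds of colorectal cancer are about 3.72 times as high in the high intake group.

3.72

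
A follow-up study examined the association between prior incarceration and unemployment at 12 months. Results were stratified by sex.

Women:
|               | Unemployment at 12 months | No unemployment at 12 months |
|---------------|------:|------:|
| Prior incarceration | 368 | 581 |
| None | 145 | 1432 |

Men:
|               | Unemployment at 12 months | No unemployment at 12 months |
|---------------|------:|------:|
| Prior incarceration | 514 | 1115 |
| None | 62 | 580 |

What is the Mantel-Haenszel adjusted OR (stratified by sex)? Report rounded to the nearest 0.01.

OR_MH = Σ(aᵢdᵢ/nᵢ) / Σ(bᵢcᵢ/nᵢ), where nᵢ is the stratum total.
Stratum 1 (Women): n = 2526; a·d/n = 368·1432/2526 = 208.6207; b·c/n = 581·145/2526 = 33.3511
Stratum 2 (Men): n = 2271; a·d/n = 514·580/2271 = 131.2726; b·c/n = 1115·62/2271 = 30.4403
OR_MH = (208.6207 + 131.2726) / (33.3511 + 30.4403) = 339.8933 / 63.7915 = 5.32819

5.33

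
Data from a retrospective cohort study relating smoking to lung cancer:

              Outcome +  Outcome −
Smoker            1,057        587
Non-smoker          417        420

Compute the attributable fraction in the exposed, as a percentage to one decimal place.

22.5

Cells: a = 1057, b = 587, c = 417, d = 420.
Risk in exposed = 1057/1644 = 0.64294; risk in unexposed = 417/837 = 0.49821.
RR = 0.64294/0.49821 = 1.29051
AR% = (RR − 1)/RR × 100 = (1.29051 − 1)/1.29051 × 100 = 22.5115%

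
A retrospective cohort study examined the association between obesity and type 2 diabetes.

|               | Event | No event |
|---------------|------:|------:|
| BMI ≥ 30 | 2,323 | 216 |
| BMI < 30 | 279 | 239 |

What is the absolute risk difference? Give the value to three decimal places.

0.376

Cells: a = 2323, b = 216, c = 279, d = 239.
Risk in exposed = 2323/2539 = 0.914927; risk in unexposed = 279/518 = 0.538610.
Risk difference = 0.914927 − 0.538610 = 0.376317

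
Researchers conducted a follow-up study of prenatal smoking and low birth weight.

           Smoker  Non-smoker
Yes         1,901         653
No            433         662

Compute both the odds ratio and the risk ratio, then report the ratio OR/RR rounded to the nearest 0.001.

Reading the table with exposure as columns: a = 1901 (Smoker, case), b = 433 (Smoker, non-case), c = 653 (Non-smoker, case), d = 662.
OR = (1901·662)/(433·653) = 1258462/282749 = 4.45081
Risk in exposed = 1901/2334 = 0.81448; risk in unexposed = 653/1315 = 0.49658; RR = 1.64019
OR/RR = 4.45081 / 1.64019 = 2.71360
The outcome is not rare, so the OR lies further from 1 than the RR.

2.714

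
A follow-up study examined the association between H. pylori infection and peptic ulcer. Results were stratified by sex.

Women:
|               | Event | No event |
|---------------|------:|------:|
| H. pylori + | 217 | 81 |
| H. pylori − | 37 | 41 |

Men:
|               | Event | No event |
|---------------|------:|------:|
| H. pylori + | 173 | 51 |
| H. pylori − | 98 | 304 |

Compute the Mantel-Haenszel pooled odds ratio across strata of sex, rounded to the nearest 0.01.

OR_MH = Σ(aᵢdᵢ/nᵢ) / Σ(bᵢcᵢ/nᵢ), where nᵢ is the stratum total.
Stratum 1 (Women): n = 376; a·d/n = 217·41/376 = 23.6622; b·c/n = 81·37/376 = 7.9707
Stratum 2 (Men): n = 626; a·d/n = 173·304/626 = 84.0128; b·c/n = 51·98/626 = 7.9840
OR_MH = (23.6622 + 84.0128) / (7.9707 + 7.9840) = 107.6750 / 15.9548 = 6.74877

6.75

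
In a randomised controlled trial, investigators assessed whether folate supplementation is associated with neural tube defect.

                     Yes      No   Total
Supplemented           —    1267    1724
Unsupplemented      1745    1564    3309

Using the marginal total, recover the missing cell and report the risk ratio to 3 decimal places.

The missing cell is in the exposed row: 1724 − 1267 = 457.
So a = 457, b = 1267, c = 1745, d = 1564.
RR = [a/(a+b)] / [c/(c+d)] = (457/1724) / (1745/3309) = 0.26508/0.52735 = 0.50267

0.503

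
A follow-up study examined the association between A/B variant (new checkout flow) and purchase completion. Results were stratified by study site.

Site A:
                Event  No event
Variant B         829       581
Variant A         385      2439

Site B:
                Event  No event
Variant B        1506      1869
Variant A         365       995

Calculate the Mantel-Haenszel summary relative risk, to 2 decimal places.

2.54

RR_MH = Σ(aᵢ·n₀ᵢ/nᵢ) / Σ(cᵢ·n₁ᵢ/nᵢ), with n₁ᵢ = aᵢ+bᵢ (exposed), n₀ᵢ = cᵢ+dᵢ (unexposed), nᵢ = n₁ᵢ+n₀ᵢ.
Stratum 1 (Site A): n₁ = 1410, n₀ = 2824, n = 4234; a·n₀/n = 829·2824/4234 = 552.9277; c·n₁/n = 385·1410/4234 = 128.2121
Stratum 2 (Site B): n₁ = 3375, n₀ = 1360, n = 4735; a·n₀/n = 1506·1360/4735 = 432.5576; c·n₁/n = 365·3375/4735 = 260.1637
RR_MH = (552.9277 + 432.5576) / (128.2121 + 260.1637) = 985.4853 / 388.3758 = 2.53745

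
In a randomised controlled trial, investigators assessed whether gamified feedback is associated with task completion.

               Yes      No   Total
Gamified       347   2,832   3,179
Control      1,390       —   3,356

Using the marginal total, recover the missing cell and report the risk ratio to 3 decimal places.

0.264

The missing cell is in the unexposed row: 3356 − 1390 = 1966.
So a = 347, b = 2832, c = 1390, d = 1966.
RR = [a/(a+b)] / [c/(c+d)] = (347/3179) / (1390/3356) = 0.10915/0.41418 = 0.26354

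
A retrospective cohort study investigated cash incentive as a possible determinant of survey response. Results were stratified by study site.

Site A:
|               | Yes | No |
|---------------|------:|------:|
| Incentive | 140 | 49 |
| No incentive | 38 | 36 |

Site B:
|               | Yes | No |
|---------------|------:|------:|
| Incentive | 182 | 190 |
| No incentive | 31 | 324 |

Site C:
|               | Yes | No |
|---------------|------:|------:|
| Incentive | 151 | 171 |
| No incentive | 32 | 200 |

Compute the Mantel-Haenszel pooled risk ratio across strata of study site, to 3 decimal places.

3.100

RR_MH = Σ(aᵢ·n₀ᵢ/nᵢ) / Σ(cᵢ·n₁ᵢ/nᵢ), with n₁ᵢ = aᵢ+bᵢ (exposed), n₀ᵢ = cᵢ+dᵢ (unexposed), nᵢ = n₁ᵢ+n₀ᵢ.
Stratum 1 (Site A): n₁ = 189, n₀ = 74, n = 263; a·n₀/n = 140·74/263 = 39.3916; c·n₁/n = 38·189/263 = 27.3080
Stratum 2 (Site B): n₁ = 372, n₀ = 355, n = 727; a·n₀/n = 182·355/727 = 88.8721; c·n₁/n = 31·372/727 = 15.8624
Stratum 3 (Site C): n₁ = 322, n₀ = 232, n = 554; a·n₀/n = 151·232/554 = 63.2347; c·n₁/n = 32·322/554 = 18.5993
RR_MH = (39.3916 + 88.8721 + 63.2347) / (27.3080 + 15.8624 + 18.5993) = 191.4984 / 61.7697 = 3.10020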